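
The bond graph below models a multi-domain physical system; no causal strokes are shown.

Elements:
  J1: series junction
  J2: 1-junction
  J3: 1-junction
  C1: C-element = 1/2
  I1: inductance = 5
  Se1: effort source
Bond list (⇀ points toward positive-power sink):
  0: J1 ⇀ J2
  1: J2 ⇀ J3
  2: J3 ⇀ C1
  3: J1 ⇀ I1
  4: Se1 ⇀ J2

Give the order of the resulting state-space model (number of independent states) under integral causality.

#4 |J2  (Se1 (Se) sets effort on bond)
#2 |J3  (prefer integral on C1)
#1 |J2  (J3: last free bond brings flow in)
#0 |J1  (closing 1-jn rule on J2)
#3 |I1  (J1: last free bond brings flow in)

2  (C1, I1 all integral)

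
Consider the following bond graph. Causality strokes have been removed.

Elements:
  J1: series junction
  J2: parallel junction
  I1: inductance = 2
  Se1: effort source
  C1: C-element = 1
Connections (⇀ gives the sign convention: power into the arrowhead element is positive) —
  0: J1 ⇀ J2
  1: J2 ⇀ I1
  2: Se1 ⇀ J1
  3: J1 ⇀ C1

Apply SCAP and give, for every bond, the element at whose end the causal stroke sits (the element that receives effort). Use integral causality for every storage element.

β0 stroke→J2
β1 stroke→I1
β2 stroke→J1
β3 stroke→J1

b2 stroke→J1  (source Se1 imposes e)
b1 stroke→I1  (I1 outputs flow p/I1)
b0 stroke→J2  (closing 0-jn rule on J2)
b3 stroke→J1  (J1: bond 0 brought flow, rest push out)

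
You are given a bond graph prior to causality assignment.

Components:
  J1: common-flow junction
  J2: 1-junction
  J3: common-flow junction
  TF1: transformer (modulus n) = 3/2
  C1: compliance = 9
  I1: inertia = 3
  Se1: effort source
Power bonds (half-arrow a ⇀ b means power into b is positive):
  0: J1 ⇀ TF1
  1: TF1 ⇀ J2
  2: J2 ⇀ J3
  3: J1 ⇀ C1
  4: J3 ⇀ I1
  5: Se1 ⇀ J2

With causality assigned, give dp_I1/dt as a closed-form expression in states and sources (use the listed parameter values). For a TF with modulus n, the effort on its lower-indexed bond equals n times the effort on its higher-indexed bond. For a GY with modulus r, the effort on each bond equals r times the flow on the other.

bond 5 stroke→J2  (Se1 fixes effort; stroke away)
bond 3 stroke→J1  (C1 integral (e out))
bond 0 stroke→TF1  (J1 needs exactly one f-in)
bond 1 stroke→J2  (TF1: transformer flips bond 0)
bond 2 stroke→J3  (closing 1-jn rule on J2)
bond 4 stroke→I1  (only one flow-in slot at J3)

dp_I1/dt = E_Se1 - 2*q_C1/27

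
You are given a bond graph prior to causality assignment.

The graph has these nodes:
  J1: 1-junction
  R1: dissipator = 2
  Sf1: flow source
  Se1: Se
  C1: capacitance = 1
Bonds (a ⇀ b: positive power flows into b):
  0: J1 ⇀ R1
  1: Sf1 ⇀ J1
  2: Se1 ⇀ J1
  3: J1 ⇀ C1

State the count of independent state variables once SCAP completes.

bond 1 stroke at Sf1  (Sf1 fixes flow; stroke at Sf1)
bond 2 stroke at J1  (Se1 (Se) sets effort on bond)
bond 0 stroke at J1  (1-jn J1 has f-setter on 1)
bond 3 stroke at J1  (common-f at J1 fixed by 1)

1  (C1 all integral)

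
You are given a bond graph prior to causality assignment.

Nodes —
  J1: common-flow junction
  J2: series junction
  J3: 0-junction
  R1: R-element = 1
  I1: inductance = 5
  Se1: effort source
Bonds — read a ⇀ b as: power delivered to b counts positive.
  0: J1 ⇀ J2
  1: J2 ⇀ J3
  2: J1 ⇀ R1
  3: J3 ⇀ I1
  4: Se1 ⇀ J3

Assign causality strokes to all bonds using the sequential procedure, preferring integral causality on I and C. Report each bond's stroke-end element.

#4 →J3  (Se1 fixes effort; stroke away)
#1 →J2  (J3: bond 4 brought effort, rest push out)
#3 →I1  (0-jn J3 has e-setter on 4)
#0 →J1  (closing 1-jn rule on J2)
#2 →R1  (closing 1-jn rule on J1)

#0 →J1
#1 →J2
#2 →R1
#3 →I1
#4 →J3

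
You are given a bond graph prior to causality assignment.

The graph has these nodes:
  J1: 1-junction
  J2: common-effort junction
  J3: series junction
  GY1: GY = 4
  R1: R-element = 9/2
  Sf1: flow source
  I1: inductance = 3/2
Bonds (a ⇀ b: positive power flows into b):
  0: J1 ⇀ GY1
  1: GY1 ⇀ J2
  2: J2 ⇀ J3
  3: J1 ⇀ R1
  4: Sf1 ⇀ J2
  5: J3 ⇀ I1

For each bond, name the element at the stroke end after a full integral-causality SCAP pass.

β0 stroke→J1
β1 stroke→J2
β2 stroke→J3
β3 stroke→R1
β4 stroke→Sf1
β5 stroke→I1

bond 4 stroke at Sf1  (source Sf1 imposes f)
bond 5 stroke at I1  (I1 outputs flow p/I1)
bond 2 stroke at J3  (1-jn J3 has f-setter on 5)
bond 1 stroke at J2  (J2: last free bond brings effort in)
bond 0 stroke at J1  (GY1: gyrator matches bond 1)
bond 3 stroke at R1  (J1: last free bond brings flow in)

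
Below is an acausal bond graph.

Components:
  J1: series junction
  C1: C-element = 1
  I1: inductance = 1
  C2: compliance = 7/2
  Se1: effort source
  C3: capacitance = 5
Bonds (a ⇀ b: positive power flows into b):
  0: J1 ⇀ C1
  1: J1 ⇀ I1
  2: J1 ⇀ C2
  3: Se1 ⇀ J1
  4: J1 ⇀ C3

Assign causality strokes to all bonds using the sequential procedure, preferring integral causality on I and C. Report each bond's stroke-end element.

bond 0 |J1
bond 1 |I1
bond 2 |J1
bond 3 |J1
bond 4 |J1

bond 3 stroke at J1  (source Se1 imposes e)
bond 0 stroke at J1  (C1 integral (e out))
bond 1 stroke at I1  (I1 outputs flow p/I1)
bond 2 stroke at J1  (J1 flow already set via bond 1)
bond 4 stroke at J1  (common-f at J1 fixed by 1)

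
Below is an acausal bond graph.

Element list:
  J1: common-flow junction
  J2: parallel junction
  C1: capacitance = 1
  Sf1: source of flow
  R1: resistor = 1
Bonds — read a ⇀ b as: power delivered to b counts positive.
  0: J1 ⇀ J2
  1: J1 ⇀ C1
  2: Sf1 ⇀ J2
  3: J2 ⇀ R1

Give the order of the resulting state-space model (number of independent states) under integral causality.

b2 stroke at Sf1  (Sf1 fixes flow; stroke at Sf1)
b1 stroke at J1  (C1 outputs effort q/C1)
b0 stroke at J2  (only one flow-in slot at J1)
b3 stroke at R1  (J2 effort already set via bond 0)

1  (C1 all integral)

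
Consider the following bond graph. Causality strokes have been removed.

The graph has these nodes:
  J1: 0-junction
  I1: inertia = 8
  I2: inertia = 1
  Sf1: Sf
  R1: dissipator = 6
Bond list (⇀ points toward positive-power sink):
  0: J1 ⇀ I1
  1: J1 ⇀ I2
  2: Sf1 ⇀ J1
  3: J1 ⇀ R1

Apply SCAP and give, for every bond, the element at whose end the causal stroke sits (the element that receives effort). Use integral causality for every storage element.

b0 →I1
b1 →I2
b2 →Sf1
b3 →J1

#2 |Sf1  (Sf1: flow source, stroke at near end)
#0 |I1  (prefer integral on I1)
#1 |I2  (I2 integral (f out))
#3 |J1  (J1 needs exactly one e-in)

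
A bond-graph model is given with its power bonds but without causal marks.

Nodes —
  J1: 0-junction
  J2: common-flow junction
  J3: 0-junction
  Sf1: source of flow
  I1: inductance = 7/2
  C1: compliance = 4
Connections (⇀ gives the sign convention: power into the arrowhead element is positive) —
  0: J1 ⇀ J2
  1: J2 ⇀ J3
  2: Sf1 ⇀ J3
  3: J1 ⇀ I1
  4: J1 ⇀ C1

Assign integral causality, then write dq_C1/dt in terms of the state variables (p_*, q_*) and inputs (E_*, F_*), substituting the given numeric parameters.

b2 stroke→Sf1  (Sf1 fixes flow; stroke at Sf1)
b1 stroke→J3  (closing 0-jn rule on J3)
b0 stroke→J2  (J2 flow already set via bond 1)
b3 stroke→I1  (I1: I, integral causality)
b4 stroke→J1  (J1 needs exactly one e-in)

dq_C1/dt = F_Sf1 - 2*p_I1/7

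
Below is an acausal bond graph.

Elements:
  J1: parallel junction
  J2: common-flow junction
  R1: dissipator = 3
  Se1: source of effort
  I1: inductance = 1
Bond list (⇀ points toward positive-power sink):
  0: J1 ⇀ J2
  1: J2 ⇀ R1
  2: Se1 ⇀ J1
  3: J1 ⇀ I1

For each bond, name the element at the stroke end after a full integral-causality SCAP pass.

#2 |J1  (Se1: effort source, stroke at far end)
#0 |J2  (0-jn J1 has e-setter on 2)
#3 |I1  (J1: bond 2 brought effort, rest push out)
#1 |R1  (only one flow-in slot at J2)

bond 0 →J2
bond 1 →R1
bond 2 →J1
bond 3 →I1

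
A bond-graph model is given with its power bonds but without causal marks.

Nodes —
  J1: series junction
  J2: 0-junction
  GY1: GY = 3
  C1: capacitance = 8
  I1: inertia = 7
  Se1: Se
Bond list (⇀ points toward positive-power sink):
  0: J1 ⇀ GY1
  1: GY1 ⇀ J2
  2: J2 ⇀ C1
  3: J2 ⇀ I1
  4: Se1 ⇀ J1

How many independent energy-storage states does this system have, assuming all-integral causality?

b4 stroke at J1  (Se1: effort source, stroke at far end)
b0 stroke at GY1  (closing 1-jn rule on J1)
b1 stroke at GY1  (GY GY1: same side as bond 0)
b2 stroke at J2  (C1 outputs effort q/C1)
b3 stroke at I1  (J2 effort already set via bond 2)

2  (C1, I1 all integral)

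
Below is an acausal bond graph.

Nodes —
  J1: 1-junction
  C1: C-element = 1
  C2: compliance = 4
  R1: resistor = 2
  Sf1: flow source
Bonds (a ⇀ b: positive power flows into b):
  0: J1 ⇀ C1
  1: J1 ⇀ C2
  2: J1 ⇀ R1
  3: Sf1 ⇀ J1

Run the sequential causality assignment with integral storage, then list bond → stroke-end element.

#3 stroke→Sf1  (source Sf1 imposes f)
#0 stroke→J1  (J1 flow already set via bond 3)
#1 stroke→J1  (1-jn J1 has f-setter on 3)
#2 stroke→J1  (1-jn J1 has f-setter on 3)

#0 stroke→J1
#1 stroke→J1
#2 stroke→J1
#3 stroke→Sf1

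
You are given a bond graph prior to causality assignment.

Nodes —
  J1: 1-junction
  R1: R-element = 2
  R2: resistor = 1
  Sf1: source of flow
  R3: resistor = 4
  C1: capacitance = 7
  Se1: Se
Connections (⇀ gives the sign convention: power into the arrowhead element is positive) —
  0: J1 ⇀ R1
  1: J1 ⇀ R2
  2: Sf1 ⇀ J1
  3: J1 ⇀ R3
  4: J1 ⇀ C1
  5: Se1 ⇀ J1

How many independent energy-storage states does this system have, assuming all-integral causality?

bond 2 →Sf1  (Sf1 fixes flow; stroke at Sf1)
bond 5 →J1  (Se1 fixes effort; stroke away)
bond 0 →J1  (J1 flow already set via bond 2)
bond 1 →J1  (1-jn J1 has f-setter on 2)
bond 3 →J1  (1-jn J1 has f-setter on 2)
bond 4 →J1  (common-f at J1 fixed by 2)

1  (C1 all integral)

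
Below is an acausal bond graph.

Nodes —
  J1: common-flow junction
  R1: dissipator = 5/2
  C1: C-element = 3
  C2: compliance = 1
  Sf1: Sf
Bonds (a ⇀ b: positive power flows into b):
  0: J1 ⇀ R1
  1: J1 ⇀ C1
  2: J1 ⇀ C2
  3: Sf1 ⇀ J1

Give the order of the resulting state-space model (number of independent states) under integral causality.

β3 |Sf1  (Sf1 (Sf) sets flow on bond)
β0 |J1  (1-jn J1 has f-setter on 3)
β1 |J1  (common-f at J1 fixed by 3)
β2 |J1  (1-jn J1 has f-setter on 3)

2  (C1, C2 all integral)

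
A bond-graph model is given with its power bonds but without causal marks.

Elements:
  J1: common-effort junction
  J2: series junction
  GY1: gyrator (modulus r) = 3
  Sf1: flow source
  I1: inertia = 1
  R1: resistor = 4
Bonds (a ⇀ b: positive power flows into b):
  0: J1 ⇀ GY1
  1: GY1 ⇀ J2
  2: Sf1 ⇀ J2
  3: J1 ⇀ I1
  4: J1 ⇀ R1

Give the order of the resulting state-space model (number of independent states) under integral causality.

1  (I1 all integral)

β2 stroke→Sf1  (source Sf1 imposes f)
β1 stroke→J2  (common-f at J2 fixed by 2)
β0 stroke→J1  (GY1: gyrator matches bond 1)
β3 stroke→I1  (J1 effort already set via bond 0)
β4 stroke→R1  (0-jn J1 has e-setter on 0)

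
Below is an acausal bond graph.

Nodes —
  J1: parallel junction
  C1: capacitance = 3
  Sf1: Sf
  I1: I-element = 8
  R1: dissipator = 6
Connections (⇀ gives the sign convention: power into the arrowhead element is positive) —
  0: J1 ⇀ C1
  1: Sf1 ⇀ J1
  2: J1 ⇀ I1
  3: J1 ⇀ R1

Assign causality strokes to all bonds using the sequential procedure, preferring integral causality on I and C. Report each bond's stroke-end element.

#0 |J1
#1 |Sf1
#2 |I1
#3 |R1

β1 stroke at Sf1  (Sf1 (Sf) sets flow on bond)
β0 stroke at J1  (C1: C, integral causality)
β2 stroke at I1  (J1 effort already set via bond 0)
β3 stroke at R1  (0-jn J1 has e-setter on 0)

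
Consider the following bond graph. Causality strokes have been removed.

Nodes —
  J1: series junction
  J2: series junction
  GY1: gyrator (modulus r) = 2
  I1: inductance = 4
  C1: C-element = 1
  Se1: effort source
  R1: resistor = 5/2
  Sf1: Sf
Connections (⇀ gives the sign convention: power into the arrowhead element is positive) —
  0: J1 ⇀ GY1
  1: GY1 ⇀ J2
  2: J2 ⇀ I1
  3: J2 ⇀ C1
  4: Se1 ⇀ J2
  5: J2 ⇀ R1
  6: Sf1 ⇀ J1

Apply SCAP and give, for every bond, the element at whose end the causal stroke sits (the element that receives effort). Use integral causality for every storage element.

b4 |J2  (Se1 (Se) sets effort on bond)
b6 |Sf1  (Sf1 fixes flow; stroke at Sf1)
b0 |J1  (J1 flow already set via bond 6)
b1 |J2  (GY GY1: same side as bond 0)
b2 |I1  (I1: I, integral causality)
b3 |J2  (common-f at J2 fixed by 2)
b5 |J2  (1-jn J2 has f-setter on 2)

#0 stroke at J1
#1 stroke at J2
#2 stroke at I1
#3 stroke at J2
#4 stroke at J2
#5 stroke at J2
#6 stroke at Sf1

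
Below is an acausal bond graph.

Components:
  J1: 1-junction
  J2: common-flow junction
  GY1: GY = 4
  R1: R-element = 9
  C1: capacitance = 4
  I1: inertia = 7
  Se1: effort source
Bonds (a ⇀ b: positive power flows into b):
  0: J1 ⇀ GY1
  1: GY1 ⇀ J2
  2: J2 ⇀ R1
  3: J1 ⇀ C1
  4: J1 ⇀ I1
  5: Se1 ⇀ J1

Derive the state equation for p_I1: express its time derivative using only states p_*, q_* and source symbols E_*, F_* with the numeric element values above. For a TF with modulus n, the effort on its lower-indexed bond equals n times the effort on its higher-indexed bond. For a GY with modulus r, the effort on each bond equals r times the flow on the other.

dp_I1/dt = E_Se1 - 16*p_I1/63 - q_C1/4

β5 |J1  (Se1 fixes effort; stroke away)
β3 |J1  (C1: C, integral causality)
β4 |I1  (prefer integral on I1)
β0 |J1  (1-jn J1 has f-setter on 4)
β1 |J2  (GY GY1: same side as bond 0)
β2 |R1  (J2 needs exactly one f-in)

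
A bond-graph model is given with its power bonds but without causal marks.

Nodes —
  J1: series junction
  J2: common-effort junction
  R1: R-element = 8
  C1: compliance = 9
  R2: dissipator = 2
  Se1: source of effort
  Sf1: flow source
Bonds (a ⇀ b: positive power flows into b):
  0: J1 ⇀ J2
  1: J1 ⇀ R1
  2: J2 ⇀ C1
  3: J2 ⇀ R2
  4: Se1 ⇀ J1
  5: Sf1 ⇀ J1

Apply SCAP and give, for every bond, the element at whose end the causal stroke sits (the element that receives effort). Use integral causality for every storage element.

#0 |J1
#1 |J1
#2 |J2
#3 |R2
#4 |J1
#5 |Sf1

#4 stroke at J1  (Se1: effort source, stroke at far end)
#5 stroke at Sf1  (Sf1: flow source, stroke at near end)
#0 stroke at J1  (1-jn J1 has f-setter on 5)
#1 stroke at J1  (J1: bond 5 brought flow, rest push out)
#2 stroke at J2  (prefer integral on C1)
#3 stroke at R2  (J2: bond 2 brought effort, rest push out)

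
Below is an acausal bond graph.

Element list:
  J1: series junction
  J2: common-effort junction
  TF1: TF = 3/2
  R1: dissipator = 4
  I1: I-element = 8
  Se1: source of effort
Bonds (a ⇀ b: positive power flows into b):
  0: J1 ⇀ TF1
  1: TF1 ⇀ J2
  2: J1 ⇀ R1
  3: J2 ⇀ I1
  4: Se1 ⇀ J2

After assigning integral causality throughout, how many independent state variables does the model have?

b4 |J2  (Se1 fixes effort; stroke away)
b1 |TF1  (J2: bond 4 brought effort, rest push out)
b3 |I1  (common-e at J2 fixed by 4)
b0 |J1  (TF TF1: opposite of bond 1)
b2 |R1  (only one flow-in slot at J1)

1  (I1 all integral)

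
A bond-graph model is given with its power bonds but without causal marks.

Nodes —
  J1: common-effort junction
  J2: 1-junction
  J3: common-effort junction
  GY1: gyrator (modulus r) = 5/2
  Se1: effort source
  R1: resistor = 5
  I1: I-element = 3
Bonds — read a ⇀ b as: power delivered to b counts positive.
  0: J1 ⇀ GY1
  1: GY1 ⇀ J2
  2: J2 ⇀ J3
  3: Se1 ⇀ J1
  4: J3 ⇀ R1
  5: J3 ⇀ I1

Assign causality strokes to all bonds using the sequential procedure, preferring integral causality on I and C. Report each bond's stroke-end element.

b3 stroke at J1  (source Se1 imposes e)
b0 stroke at GY1  (common-e at J1 fixed by 3)
b1 stroke at GY1  (GY1: gyrator matches bond 0)
b2 stroke at J2  (common-f at J2 fixed by 1)
b5 stroke at I1  (I1 outputs flow p/I1)
b4 stroke at J3  (J3 needs exactly one e-in)

b0 →GY1
b1 →GY1
b2 →J2
b3 →J1
b4 →J3
b5 →I1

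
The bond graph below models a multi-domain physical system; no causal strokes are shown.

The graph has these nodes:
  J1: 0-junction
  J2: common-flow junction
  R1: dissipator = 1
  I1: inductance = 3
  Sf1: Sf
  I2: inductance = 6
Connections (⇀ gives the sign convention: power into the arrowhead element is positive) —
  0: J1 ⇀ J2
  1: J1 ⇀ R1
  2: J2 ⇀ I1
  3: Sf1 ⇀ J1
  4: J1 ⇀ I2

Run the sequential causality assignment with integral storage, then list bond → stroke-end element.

#0 →J2
#1 →J1
#2 →I1
#3 →Sf1
#4 →I2

bond 3 stroke→Sf1  (Sf1 (Sf) sets flow on bond)
bond 2 stroke→I1  (prefer integral on I1)
bond 0 stroke→J2  (J2: bond 2 brought flow, rest push out)
bond 4 stroke→I2  (I2 outputs flow p/I2)
bond 1 stroke→J1  (J1 needs exactly one e-in)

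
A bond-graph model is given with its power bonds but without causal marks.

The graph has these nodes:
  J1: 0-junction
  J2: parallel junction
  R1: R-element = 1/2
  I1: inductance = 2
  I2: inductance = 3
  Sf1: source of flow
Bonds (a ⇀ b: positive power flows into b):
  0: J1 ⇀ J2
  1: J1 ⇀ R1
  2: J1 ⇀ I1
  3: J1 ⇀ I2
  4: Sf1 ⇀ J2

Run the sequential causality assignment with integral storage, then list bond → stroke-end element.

#0 stroke at J2
#1 stroke at J1
#2 stroke at I1
#3 stroke at I2
#4 stroke at Sf1

b4 stroke→Sf1  (Sf1: flow source, stroke at near end)
b0 stroke→J2  (closing 0-jn rule on J2)
b2 stroke→I1  (I1 outputs flow p/I1)
b3 stroke→I2  (I2: I, integral causality)
b1 stroke→J1  (closing 0-jn rule on J1)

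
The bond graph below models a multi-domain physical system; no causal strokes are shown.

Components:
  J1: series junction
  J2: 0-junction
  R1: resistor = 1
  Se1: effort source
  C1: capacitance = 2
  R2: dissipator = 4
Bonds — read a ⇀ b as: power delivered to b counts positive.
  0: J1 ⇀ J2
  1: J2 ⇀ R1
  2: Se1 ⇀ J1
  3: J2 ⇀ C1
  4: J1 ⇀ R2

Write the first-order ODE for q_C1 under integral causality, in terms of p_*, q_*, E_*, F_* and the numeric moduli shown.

#2 |J1  (Se1: effort source, stroke at far end)
#3 |J2  (C1: C, integral causality)
#0 |J1  (common-e at J2 fixed by 3)
#1 |R1  (J2 effort already set via bond 3)
#4 |R2  (closing 1-jn rule on J1)

dq_C1/dt = E_Se1/4 - 5*q_C1/8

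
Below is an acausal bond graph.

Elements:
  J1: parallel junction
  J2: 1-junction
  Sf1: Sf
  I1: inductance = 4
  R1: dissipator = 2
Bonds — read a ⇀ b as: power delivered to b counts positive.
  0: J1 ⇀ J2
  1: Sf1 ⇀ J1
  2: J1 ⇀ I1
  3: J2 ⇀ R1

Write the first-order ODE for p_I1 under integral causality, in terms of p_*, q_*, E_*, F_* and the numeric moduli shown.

β1 |Sf1  (source Sf1 imposes f)
β2 |I1  (I1 integral (f out))
β0 |J1  (closing 0-jn rule on J1)
β3 |J2  (J2 flow already set via bond 0)

dp_I1/dt = 2*F_Sf1 - p_I1/2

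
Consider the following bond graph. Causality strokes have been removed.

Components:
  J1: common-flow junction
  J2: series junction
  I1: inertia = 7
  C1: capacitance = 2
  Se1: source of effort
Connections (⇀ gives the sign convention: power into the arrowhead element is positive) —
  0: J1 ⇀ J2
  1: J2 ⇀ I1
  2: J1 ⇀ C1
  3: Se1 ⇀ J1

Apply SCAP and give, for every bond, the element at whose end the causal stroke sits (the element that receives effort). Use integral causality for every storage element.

β3 stroke at J1  (Se1 fixes effort; stroke away)
β1 stroke at I1  (prefer integral on I1)
β0 stroke at J2  (J2: bond 1 brought flow, rest push out)
β2 stroke at J1  (1-jn J1 has f-setter on 0)

b0 stroke→J2
b1 stroke→I1
b2 stroke→J1
b3 stroke→J1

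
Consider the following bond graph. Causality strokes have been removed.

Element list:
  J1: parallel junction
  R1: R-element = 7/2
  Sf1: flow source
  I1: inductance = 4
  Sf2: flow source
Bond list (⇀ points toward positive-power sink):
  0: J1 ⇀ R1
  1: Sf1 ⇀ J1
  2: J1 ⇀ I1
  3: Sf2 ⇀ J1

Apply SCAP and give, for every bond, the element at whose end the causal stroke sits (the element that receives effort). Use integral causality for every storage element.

β0 |J1
β1 |Sf1
β2 |I1
β3 |Sf2

b1 stroke at Sf1  (source Sf1 imposes f)
b3 stroke at Sf2  (Sf2 fixes flow; stroke at Sf2)
b2 stroke at I1  (I1: I, integral causality)
b0 stroke at J1  (J1 needs exactly one e-in)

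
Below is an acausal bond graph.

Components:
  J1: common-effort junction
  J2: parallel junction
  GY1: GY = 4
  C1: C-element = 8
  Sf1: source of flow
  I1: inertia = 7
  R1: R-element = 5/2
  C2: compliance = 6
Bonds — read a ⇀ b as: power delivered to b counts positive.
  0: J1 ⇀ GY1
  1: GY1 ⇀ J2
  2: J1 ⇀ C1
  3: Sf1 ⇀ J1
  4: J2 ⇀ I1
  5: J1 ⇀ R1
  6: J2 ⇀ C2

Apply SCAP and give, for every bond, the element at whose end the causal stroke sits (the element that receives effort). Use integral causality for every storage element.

bond 0 stroke→GY1
bond 1 stroke→GY1
bond 2 stroke→J1
bond 3 stroke→Sf1
bond 4 stroke→I1
bond 5 stroke→R1
bond 6 stroke→J2

bond 3 |Sf1  (Sf1 (Sf) sets flow on bond)
bond 2 |J1  (prefer integral on C1)
bond 0 |GY1  (J1 effort already set via bond 2)
bond 5 |R1  (J1 effort already set via bond 2)
bond 1 |GY1  (GY1 both-in/both-out from 0)
bond 4 |I1  (I1 outputs flow p/I1)
bond 6 |J2  (J2 needs exactly one e-in)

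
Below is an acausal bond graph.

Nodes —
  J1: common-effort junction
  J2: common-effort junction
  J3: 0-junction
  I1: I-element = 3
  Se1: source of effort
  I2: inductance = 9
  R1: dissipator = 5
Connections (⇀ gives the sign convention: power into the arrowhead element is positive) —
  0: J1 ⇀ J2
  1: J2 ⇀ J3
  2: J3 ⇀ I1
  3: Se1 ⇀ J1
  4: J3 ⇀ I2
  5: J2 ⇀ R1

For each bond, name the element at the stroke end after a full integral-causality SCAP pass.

b3 →J1  (Se1 fixes effort; stroke away)
b0 →J2  (0-jn J1 has e-setter on 3)
b1 →J3  (J2: bond 0 brought effort, rest push out)
b5 →R1  (J2: bond 0 brought effort, rest push out)
b2 →I1  (J3 effort already set via bond 1)
b4 →I2  (J3: bond 1 brought effort, rest push out)

β0 stroke→J2
β1 stroke→J3
β2 stroke→I1
β3 stroke→J1
β4 stroke→I2
β5 stroke→R1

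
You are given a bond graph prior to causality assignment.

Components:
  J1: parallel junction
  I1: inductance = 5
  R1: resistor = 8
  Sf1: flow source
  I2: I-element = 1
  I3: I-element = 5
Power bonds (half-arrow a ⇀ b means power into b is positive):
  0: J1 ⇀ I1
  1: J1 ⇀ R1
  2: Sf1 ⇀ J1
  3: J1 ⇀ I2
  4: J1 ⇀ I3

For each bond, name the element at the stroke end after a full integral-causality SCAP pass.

bond 2 stroke at Sf1  (Sf1 (Sf) sets flow on bond)
bond 0 stroke at I1  (I1 integral (f out))
bond 3 stroke at I2  (I2: I, integral causality)
bond 4 stroke at I3  (I3: I, integral causality)
bond 1 stroke at J1  (J1 needs exactly one e-in)

b0 |I1
b1 |J1
b2 |Sf1
b3 |I2
b4 |I3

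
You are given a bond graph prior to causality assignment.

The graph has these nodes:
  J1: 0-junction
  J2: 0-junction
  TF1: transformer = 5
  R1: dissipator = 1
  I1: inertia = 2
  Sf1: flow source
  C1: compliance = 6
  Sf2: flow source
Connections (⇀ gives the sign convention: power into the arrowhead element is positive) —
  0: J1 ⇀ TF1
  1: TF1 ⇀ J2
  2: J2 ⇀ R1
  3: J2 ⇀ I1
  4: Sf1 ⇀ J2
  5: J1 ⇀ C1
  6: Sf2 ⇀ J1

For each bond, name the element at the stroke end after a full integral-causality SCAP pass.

b4 stroke→Sf1  (Sf1 (Sf) sets flow on bond)
b6 stroke→Sf2  (Sf2: flow source, stroke at near end)
b3 stroke→I1  (I1: I, integral causality)
b5 stroke→J1  (C1 integral (e out))
b0 stroke→TF1  (0-jn J1 has e-setter on 5)
b1 stroke→J2  (TF TF1: opposite of bond 0)
b2 stroke→R1  (J2 effort already set via bond 1)

b0 |TF1
b1 |J2
b2 |R1
b3 |I1
b4 |Sf1
b5 |J1
b6 |Sf2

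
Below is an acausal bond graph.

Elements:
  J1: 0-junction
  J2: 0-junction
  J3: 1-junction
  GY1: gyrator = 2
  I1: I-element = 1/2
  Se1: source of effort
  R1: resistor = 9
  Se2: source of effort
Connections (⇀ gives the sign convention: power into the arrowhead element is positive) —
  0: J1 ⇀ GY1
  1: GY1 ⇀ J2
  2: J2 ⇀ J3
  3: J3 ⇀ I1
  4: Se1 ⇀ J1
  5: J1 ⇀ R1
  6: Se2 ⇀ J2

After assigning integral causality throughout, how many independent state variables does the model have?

b4 |J1  (Se1 fixes effort; stroke away)
b6 |J2  (Se2 fixes effort; stroke away)
b0 |GY1  (J1 effort already set via bond 4)
b5 |R1  (common-e at J1 fixed by 4)
b1 |GY1  (common-e at J2 fixed by 6)
b2 |J3  (0-jn J2 has e-setter on 6)
b3 |I1  (closing 1-jn rule on J3)

1  (I1 all integral)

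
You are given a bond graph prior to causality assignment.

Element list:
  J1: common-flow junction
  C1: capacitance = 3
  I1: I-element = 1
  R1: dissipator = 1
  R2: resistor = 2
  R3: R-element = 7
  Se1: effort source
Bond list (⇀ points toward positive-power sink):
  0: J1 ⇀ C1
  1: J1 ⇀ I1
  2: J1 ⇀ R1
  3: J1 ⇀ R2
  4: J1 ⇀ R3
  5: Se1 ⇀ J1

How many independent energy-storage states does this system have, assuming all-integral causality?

2  (C1, I1 all integral)

#5 →J1  (Se1 (Se) sets effort on bond)
#0 →J1  (C1 outputs effort q/C1)
#1 →I1  (prefer integral on I1)
#2 →J1  (J1 flow already set via bond 1)
#3 →J1  (J1: bond 1 brought flow, rest push out)
#4 →J1  (J1 flow already set via bond 1)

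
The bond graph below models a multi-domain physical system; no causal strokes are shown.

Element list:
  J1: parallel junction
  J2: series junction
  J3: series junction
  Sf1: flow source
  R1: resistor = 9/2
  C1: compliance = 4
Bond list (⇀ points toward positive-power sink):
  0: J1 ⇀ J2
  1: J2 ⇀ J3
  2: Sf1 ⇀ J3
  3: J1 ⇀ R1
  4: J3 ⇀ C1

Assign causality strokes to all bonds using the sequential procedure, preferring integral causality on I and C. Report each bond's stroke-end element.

β2 →Sf1  (Sf1 (Sf) sets flow on bond)
β1 →J3  (common-f at J3 fixed by 2)
β4 →J3  (J3: bond 2 brought flow, rest push out)
β0 →J2  (1-jn J2 has f-setter on 1)
β3 →J1  (J1: last free bond brings effort in)

b0 |J2
b1 |J3
b2 |Sf1
b3 |J1
b4 |J3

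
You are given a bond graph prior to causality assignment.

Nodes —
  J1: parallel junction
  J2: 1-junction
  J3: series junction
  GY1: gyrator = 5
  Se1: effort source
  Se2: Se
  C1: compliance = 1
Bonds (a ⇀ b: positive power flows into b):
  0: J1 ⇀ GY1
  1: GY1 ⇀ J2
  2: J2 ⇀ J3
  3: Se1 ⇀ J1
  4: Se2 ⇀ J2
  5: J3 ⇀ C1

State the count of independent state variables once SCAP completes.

1  (C1 all integral)

b3 stroke at J1  (Se1: effort source, stroke at far end)
b4 stroke at J2  (Se2 fixes effort; stroke away)
b0 stroke at GY1  (J1 effort already set via bond 3)
b1 stroke at GY1  (GY GY1: same side as bond 0)
b2 stroke at J2  (J2: bond 1 brought flow, rest push out)
b5 stroke at J3  (1-jn J3 has f-setter on 2)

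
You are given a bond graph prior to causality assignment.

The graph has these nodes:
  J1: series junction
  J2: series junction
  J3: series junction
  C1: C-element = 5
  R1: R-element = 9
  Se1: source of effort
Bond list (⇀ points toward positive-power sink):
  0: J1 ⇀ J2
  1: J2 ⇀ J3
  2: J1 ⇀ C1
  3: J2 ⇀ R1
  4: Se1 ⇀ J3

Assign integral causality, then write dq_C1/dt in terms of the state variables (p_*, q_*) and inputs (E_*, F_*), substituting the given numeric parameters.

dq_C1/dt = E_Se1/9 - q_C1/45

β4 stroke at J3  (source Se1 imposes e)
β1 stroke at J2  (closing 1-jn rule on J3)
β2 stroke at J1  (C1: C, integral causality)
β0 stroke at J2  (only one flow-in slot at J1)
β3 stroke at R1  (closing 1-jn rule on J2)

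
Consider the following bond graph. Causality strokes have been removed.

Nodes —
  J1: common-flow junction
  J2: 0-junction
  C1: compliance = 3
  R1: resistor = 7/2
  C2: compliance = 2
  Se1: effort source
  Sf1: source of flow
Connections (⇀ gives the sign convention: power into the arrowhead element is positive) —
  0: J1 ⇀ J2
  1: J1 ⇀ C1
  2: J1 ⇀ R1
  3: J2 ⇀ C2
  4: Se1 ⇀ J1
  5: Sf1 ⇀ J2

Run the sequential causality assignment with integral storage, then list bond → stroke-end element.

#4 stroke at J1  (source Se1 imposes e)
#5 stroke at Sf1  (source Sf1 imposes f)
#1 stroke at J1  (C1 integral (e out))
#3 stroke at J2  (C2: C, integral causality)
#0 stroke at J1  (0-jn J2 has e-setter on 3)
#2 stroke at R1  (J1 needs exactly one f-in)

β0 stroke at J1
β1 stroke at J1
β2 stroke at R1
β3 stroke at J2
β4 stroke at J1
β5 stroke at Sf1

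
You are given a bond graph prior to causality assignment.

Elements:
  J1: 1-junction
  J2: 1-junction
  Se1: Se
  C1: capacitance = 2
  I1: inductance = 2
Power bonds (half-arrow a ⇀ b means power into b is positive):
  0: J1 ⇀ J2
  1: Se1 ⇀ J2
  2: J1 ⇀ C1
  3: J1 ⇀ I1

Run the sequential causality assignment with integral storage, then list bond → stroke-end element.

bond 1 stroke→J2  (Se1 fixes effort; stroke away)
bond 0 stroke→J1  (only one flow-in slot at J2)
bond 2 stroke→J1  (C1: C, integral causality)
bond 3 stroke→I1  (J1: last free bond brings flow in)

b0 stroke at J1
b1 stroke at J2
b2 stroke at J1
b3 stroke at I1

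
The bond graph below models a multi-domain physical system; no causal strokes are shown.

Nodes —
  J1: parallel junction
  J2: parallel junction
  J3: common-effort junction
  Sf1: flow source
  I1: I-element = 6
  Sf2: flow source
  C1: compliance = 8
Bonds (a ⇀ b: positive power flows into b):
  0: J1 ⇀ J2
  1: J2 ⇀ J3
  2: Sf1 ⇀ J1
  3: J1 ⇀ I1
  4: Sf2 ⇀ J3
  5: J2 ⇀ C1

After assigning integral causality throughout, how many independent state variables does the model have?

#2 stroke→Sf1  (Sf1: flow source, stroke at near end)
#4 stroke→Sf2  (Sf2 (Sf) sets flow on bond)
#1 stroke→J3  (J3: last free bond brings effort in)
#3 stroke→I1  (prefer integral on I1)
#0 stroke→J1  (only one effort-in slot at J1)
#5 stroke→J2  (only one effort-in slot at J2)

2  (C1, I1 all integral)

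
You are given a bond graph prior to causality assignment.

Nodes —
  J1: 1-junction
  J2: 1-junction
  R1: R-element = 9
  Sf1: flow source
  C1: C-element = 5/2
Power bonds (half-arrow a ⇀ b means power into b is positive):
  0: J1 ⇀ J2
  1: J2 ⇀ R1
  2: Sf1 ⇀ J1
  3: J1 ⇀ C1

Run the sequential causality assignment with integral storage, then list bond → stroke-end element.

bond 0 |J1
bond 1 |J2
bond 2 |Sf1
bond 3 |J1

bond 2 stroke→Sf1  (Sf1 fixes flow; stroke at Sf1)
bond 0 stroke→J1  (J1 flow already set via bond 2)
bond 3 stroke→J1  (common-f at J1 fixed by 2)
bond 1 stroke→J2  (common-f at J2 fixed by 0)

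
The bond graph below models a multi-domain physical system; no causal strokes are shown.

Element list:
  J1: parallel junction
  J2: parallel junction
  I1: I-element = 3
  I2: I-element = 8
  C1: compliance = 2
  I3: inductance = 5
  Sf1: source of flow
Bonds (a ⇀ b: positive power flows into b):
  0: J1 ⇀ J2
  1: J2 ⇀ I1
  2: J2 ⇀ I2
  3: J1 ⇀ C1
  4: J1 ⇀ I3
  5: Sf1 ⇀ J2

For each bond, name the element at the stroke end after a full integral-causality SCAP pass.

b5 stroke→Sf1  (source Sf1 imposes f)
b1 stroke→I1  (I1 integral (f out))
b2 stroke→I2  (I2 integral (f out))
b0 stroke→J2  (closing 0-jn rule on J2)
b3 stroke→J1  (C1 integral (e out))
b4 stroke→I3  (J1 effort already set via bond 3)

#0 stroke at J2
#1 stroke at I1
#2 stroke at I2
#3 stroke at J1
#4 stroke at I3
#5 stroke at Sf1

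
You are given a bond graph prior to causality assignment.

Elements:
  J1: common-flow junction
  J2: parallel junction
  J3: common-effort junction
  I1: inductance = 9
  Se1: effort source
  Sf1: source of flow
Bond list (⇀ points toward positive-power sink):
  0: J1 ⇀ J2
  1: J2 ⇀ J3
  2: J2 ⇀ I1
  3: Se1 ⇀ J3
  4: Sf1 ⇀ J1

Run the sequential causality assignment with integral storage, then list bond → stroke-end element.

b0 |J1
b1 |J2
b2 |I1
b3 |J3
b4 |Sf1

β3 →J3  (Se1 fixes effort; stroke away)
β4 →Sf1  (Sf1: flow source, stroke at near end)
β0 →J1  (J1: bond 4 brought flow, rest push out)
β1 →J2  (J3: bond 3 brought effort, rest push out)
β2 →I1  (0-jn J2 has e-setter on 1)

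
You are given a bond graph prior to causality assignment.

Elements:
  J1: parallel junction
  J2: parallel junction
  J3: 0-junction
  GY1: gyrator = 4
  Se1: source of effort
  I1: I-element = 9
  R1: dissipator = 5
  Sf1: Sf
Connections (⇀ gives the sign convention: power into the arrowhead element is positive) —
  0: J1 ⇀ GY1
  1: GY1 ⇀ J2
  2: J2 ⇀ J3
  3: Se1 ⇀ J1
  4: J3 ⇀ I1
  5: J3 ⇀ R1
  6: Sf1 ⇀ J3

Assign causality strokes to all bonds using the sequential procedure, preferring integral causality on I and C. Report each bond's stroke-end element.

bond 3 stroke→J1  (source Se1 imposes e)
bond 6 stroke→Sf1  (source Sf1 imposes f)
bond 0 stroke→GY1  (J1 effort already set via bond 3)
bond 1 stroke→GY1  (GY1 both-in/both-out from 0)
bond 2 stroke→J2  (J2: last free bond brings effort in)
bond 4 stroke→I1  (I1: I, integral causality)
bond 5 stroke→J3  (closing 0-jn rule on J3)

b0 |GY1
b1 |GY1
b2 |J2
b3 |J1
b4 |I1
b5 |J3
b6 |Sf1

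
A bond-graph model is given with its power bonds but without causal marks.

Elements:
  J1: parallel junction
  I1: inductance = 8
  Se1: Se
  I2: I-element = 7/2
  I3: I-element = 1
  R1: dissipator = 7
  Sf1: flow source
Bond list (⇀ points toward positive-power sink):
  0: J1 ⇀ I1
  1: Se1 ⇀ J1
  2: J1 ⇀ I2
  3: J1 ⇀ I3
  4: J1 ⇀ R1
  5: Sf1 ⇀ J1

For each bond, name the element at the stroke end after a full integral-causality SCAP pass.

#1 |J1  (Se1: effort source, stroke at far end)
#5 |Sf1  (Sf1 fixes flow; stroke at Sf1)
#0 |I1  (J1 effort already set via bond 1)
#2 |I2  (common-e at J1 fixed by 1)
#3 |I3  (J1 effort already set via bond 1)
#4 |R1  (0-jn J1 has e-setter on 1)

β0 →I1
β1 →J1
β2 →I2
β3 →I3
β4 →R1
β5 →Sf1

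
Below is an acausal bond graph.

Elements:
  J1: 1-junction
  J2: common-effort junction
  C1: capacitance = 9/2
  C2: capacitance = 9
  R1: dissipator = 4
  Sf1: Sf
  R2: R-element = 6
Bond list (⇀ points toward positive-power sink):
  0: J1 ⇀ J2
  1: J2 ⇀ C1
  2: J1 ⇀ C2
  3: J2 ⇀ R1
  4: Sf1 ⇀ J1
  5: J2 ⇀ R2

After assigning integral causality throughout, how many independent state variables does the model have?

bond 4 |Sf1  (Sf1: flow source, stroke at near end)
bond 0 |J1  (common-f at J1 fixed by 4)
bond 2 |J1  (J1 flow already set via bond 4)
bond 1 |J2  (C1 outputs effort q/C1)
bond 3 |R1  (J2: bond 1 brought effort, rest push out)
bond 5 |R2  (J2: bond 1 brought effort, rest push out)

2  (C1, C2 all integral)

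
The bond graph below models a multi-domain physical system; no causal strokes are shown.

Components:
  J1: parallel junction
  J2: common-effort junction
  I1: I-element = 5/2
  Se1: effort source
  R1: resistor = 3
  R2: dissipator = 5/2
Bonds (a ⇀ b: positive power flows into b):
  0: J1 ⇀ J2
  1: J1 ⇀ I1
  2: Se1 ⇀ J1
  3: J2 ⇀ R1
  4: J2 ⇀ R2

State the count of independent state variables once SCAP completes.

bond 2 stroke at J1  (Se1 fixes effort; stroke away)
bond 0 stroke at J2  (0-jn J1 has e-setter on 2)
bond 1 stroke at I1  (common-e at J1 fixed by 2)
bond 3 stroke at R1  (J2: bond 0 brought effort, rest push out)
bond 4 stroke at R2  (J2 effort already set via bond 0)

1  (I1 all integral)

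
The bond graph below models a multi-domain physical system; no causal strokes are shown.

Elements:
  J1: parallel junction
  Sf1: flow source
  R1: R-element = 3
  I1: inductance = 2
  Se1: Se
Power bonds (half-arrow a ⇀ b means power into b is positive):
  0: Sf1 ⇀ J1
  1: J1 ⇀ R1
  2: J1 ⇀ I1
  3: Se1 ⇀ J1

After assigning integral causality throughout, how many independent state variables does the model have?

#0 stroke at Sf1  (Sf1 fixes flow; stroke at Sf1)
#3 stroke at J1  (source Se1 imposes e)
#1 stroke at R1  (J1: bond 3 brought effort, rest push out)
#2 stroke at I1  (J1: bond 3 brought effort, rest push out)

1  (I1 all integral)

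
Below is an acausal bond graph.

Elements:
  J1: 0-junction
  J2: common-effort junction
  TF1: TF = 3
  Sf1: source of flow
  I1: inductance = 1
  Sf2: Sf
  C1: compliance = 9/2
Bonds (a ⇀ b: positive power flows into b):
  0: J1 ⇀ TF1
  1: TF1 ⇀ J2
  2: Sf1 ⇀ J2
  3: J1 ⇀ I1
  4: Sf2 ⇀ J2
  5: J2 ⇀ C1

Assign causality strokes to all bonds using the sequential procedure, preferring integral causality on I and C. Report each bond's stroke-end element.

β2 →Sf1  (source Sf1 imposes f)
β4 →Sf2  (Sf2 fixes flow; stroke at Sf2)
β3 →I1  (prefer integral on I1)
β0 →J1  (J1: last free bond brings effort in)
β1 →TF1  (through TF1, causality passes straight; one stroke at TF1)
β5 →J2  (closing 0-jn rule on J2)

#0 →J1
#1 →TF1
#2 →Sf1
#3 →I1
#4 →Sf2
#5 →J2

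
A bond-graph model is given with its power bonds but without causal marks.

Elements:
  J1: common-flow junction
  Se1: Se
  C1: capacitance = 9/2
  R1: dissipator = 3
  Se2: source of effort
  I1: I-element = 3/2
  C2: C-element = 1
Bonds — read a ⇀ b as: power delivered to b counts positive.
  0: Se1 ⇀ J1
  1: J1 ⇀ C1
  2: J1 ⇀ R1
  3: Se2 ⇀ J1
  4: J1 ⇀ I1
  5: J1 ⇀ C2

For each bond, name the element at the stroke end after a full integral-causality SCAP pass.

bond 0 |J1
bond 1 |J1
bond 2 |J1
bond 3 |J1
bond 4 |I1
bond 5 |J1

#0 stroke→J1  (source Se1 imposes e)
#3 stroke→J1  (Se2 fixes effort; stroke away)
#1 stroke→J1  (C1 outputs effort q/C1)
#4 stroke→I1  (prefer integral on I1)
#2 stroke→J1  (J1 flow already set via bond 4)
#5 stroke→J1  (1-jn J1 has f-setter on 4)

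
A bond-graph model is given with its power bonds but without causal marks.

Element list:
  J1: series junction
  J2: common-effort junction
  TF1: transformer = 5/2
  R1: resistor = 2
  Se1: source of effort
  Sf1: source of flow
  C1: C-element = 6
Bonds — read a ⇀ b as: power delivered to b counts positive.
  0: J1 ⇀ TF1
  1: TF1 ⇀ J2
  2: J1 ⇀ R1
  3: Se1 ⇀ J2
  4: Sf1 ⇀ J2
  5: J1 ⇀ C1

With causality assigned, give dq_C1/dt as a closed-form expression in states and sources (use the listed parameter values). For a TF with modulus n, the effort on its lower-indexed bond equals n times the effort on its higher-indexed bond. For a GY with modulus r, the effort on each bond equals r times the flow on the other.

β3 →J2  (Se1: effort source, stroke at far end)
β4 →Sf1  (Sf1: flow source, stroke at near end)
β1 →TF1  (J2 effort already set via bond 3)
β0 →J1  (TF1 one-in-one-out from 1)
β5 →J1  (prefer integral on C1)
β2 →R1  (J1: last free bond brings flow in)

dq_C1/dt = -5*E_Se1/4 - q_C1/12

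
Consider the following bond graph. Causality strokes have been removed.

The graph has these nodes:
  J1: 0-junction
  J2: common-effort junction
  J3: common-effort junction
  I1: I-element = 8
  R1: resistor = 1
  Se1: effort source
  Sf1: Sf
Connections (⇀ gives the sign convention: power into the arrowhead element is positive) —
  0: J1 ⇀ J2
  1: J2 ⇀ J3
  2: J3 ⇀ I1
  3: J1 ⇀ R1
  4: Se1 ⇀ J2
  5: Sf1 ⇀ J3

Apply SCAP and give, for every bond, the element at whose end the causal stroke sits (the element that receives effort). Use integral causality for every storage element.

bond 4 |J2  (Se1: effort source, stroke at far end)
bond 5 |Sf1  (Sf1: flow source, stroke at near end)
bond 0 |J1  (0-jn J2 has e-setter on 4)
bond 1 |J3  (J2: bond 4 brought effort, rest push out)
bond 2 |I1  (0-jn J3 has e-setter on 1)
bond 3 |R1  (0-jn J1 has e-setter on 0)

β0 |J1
β1 |J3
β2 |I1
β3 |R1
β4 |J2
β5 |Sf1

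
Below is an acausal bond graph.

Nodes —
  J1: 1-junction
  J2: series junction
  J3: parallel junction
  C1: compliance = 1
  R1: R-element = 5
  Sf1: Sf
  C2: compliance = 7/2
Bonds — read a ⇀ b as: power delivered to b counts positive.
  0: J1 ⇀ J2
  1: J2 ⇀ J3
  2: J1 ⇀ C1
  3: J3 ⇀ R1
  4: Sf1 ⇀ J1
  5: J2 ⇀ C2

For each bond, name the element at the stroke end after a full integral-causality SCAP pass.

bond 0 stroke→J1
bond 1 stroke→J2
bond 2 stroke→J1
bond 3 stroke→J3
bond 4 stroke→Sf1
bond 5 stroke→J2

β4 |Sf1  (Sf1 fixes flow; stroke at Sf1)
β0 |J1  (common-f at J1 fixed by 4)
β2 |J1  (J1: bond 4 brought flow, rest push out)
β1 |J2  (J2 flow already set via bond 0)
β5 |J2  (J2 flow already set via bond 0)
β3 |J3  (only one effort-in slot at J3)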